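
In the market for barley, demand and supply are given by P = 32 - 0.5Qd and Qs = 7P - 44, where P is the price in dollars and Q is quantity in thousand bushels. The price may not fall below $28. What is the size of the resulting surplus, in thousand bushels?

144

Rearranging demand gives Qd = 64 - 2P. In a free market, 64 - 2P = 7P - 44 gives the equilibrium P* = 12, Q* = 40.
The floor of 28 is above the equilibrium price 12, so it binds.
At P = 28: Qd = 64 - 2·28 = 8 and Qs = 7·28 - 44 = 152.
Surplus = Qs - Qd = 152 - 8 = 144.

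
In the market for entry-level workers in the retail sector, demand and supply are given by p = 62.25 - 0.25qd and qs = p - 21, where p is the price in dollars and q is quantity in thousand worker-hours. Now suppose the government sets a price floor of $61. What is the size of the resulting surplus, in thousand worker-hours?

35

Rearranging demand gives qd = 249 - 4p. Equilibrium: 249 - 4p = p - 21, so 270 = 5p and p* = 54, q* = 33.
Since 61 > 54, the floor is binding.
At p = 61: qd = 249 - 4·61 = 5 and qs = 61 - 21 = 40.
Surplus = qs - qd = 40 - 5 = 35.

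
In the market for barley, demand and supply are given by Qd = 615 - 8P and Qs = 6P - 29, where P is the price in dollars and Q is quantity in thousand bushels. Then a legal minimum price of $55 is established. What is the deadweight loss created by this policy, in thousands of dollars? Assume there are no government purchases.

756

In a free market, 615 - 8P = 6P - 29 gives the equilibrium P* = 46, Q* = 247.
Since 55 > 46, the floor is binding.
At P = 55: Qd = 615 - 8·55 = 175 and Qs = 6·55 - 29 = 301.
Quantity traded falls to 175. At Q = 175 the demand price is (615 - 175)/8 = 55 and the supply price is (29 + 175)/6 = 34.
Deadweight loss = ½ · (55 - 34) · (247 - 175) = ½ · 21 · 72 = 756.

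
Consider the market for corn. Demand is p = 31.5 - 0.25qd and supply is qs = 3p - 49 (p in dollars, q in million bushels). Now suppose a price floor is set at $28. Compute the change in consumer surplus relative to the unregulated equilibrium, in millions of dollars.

-60

Rearranging demand gives qd = 126 - 4p. Without the control the market clears where 126 - 4p = 3p - 49, i.e. p* = 25 and q* = 26.
Because the floor (28) lies above the market-clearing price, it is binding.
At p = 28: qd = 126 - 4·28 = 14 and qs = 3·28 - 49 = 35.
Consumer surplus without the control is ½ · (31.5 - 25) · 26 = 84.5.
With the floor, consumers buy 14 units at 28, so CS = ½ · (31.5 - 28) · 14 = 24.5.
Change in consumer surplus = 24.5 - 84.5 = -60.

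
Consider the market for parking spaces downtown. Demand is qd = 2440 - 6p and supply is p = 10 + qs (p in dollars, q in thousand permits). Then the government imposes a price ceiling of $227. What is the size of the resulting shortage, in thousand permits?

Rearranging supply gives qs = p - 10. Equilibrium: 2440 - 6p = p - 10, so 2450 = 7p and p* = 350, q* = 340.
The ceiling of 227 is below the equilibrium price 350, so it binds.
At p = 227: qd = 2440 - 6·227 = 1078 and qs = 227 - 10 = 217.
Shortage = qd - qs = 1078 - 217 = 861.

861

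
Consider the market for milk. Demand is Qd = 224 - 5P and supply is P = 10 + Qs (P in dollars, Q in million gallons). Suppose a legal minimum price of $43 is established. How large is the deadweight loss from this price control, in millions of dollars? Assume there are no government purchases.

Rearranging supply gives Qs = P - 10. In a free market, 224 - 5P = P - 10 gives the equilibrium P* = 39, Q* = 29.
Because the floor (43) lies above the market-clearing price, it is binding.
At P = 43: Qd = 224 - 5·43 = 9 and Qs = 43 - 10 = 33.
Quantity traded falls to 9. At Q = 9 the demand price is (224 - 9)/5 = 43 and the supply price is 10 + 9 = 19.
Deadweight loss = ½ · (43 - 19) · (29 - 9) = ½ · 24 · 20 = 240.

240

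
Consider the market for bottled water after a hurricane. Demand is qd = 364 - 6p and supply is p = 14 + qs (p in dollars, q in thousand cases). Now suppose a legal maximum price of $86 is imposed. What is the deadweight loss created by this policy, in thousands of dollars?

Rearranging supply gives qs = p - 14. Equilibrium: 364 - 6p = p - 14, so 378 = 7p and p* = 54, q* = 40.
Since 86 is above p* = 54, the ceiling does not bind and the free-market outcome prevails.
Since the control does not bind, no trades are prevented and deadweight loss is zero.

0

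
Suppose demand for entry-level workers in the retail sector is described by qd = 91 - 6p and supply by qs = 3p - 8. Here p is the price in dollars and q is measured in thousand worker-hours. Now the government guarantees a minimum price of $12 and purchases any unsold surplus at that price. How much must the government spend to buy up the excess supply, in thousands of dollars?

In a free market, 91 - 6p = 3p - 8 gives the equilibrium p* = 11, q* = 25.
Since 12 > 11, the floor is binding.
At p = 12: qd = 91 - 6·12 = 19 and qs = 3·12 - 8 = 28.
Surplus = qs - qd = 9.
Government expenditure = surplus × support price = 9 × 12 = 108.

108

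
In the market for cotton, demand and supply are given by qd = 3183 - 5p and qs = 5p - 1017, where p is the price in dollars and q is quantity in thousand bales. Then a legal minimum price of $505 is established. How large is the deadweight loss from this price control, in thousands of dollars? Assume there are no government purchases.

Equilibrium: 3183 - 5p = 5p - 1017, so 4200 = 10p and p* = 420, q* = 1083.
Since 505 > 420, the floor is binding.
At p = 505: qd = 3183 - 5·505 = 658 and qs = 5·505 - 1017 = 1508.
Quantity traded falls to 658. At q = 658 the demand price is (3183 - 658)/5 = 505 and the supply price is (1017 + 658)/5 = 335.
Deadweight loss = ½ · (505 - 335) · (1083 - 658) = ½ · 170 · 425 = 36125.

36125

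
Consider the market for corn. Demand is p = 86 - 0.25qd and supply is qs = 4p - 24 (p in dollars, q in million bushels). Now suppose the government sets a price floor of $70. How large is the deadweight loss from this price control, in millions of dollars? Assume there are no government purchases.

2304

Rearranging demand gives qd = 344 - 4p. Setting quantity demanded equal to quantity supplied, 344 - 4p = 4p - 24, gives p* = 46 and q* = 160.
Because the floor (70) lies above the market-clearing price, it is binding.
At p = 70: qd = 344 - 4·70 = 64 and qs = 4·70 - 24 = 256.
Quantity traded falls to 64. At q = 64 the demand price is (344 - 64)/4 = 70 and the supply price is (24 + 64)/4 = 22.
Deadweight loss = ½ · (70 - 22) · (160 - 64) = ½ · 48 · 96 = 2304.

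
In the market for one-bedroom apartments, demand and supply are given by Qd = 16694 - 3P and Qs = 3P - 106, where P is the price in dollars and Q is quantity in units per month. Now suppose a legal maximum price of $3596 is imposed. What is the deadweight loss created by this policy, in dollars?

0

Without the control the market clears where 16694 - 3P = 3P - 106, i.e. P* = 2800 and Q* = 8294.
The ceiling of 3596 is above the equilibrium price 2800, so it is not binding; the market clears at P* = 2800, Q* = 8294.
Since the control does not bind, no trades are prevented and deadweight loss is zero.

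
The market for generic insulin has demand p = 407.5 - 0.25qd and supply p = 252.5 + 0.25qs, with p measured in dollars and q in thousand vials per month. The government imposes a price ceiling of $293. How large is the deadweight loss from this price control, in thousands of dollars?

Rearranging demand gives qd = 1630 - 4p; rearranging supply gives qs = 4p - 1010. Setting quantity demanded equal to quantity supplied, 1630 - 4p = 4p - 1010, gives p* = 330 and q* = 310.
Because the ceiling (293) lies below the market-clearing price, it is binding.
At p = 293: qd = 1630 - 4·293 = 458 and qs = 4·293 - 1010 = 162.
Quantity traded falls to 162. At q = 162 the demand price is (1630 - 162)/4 = 367 and the supply price is (1010 + 162)/4 = 293.
Deadweight loss = ½ · (367 - 293) · (310 - 162) = ½ · 74 · 148 = 5476.

5476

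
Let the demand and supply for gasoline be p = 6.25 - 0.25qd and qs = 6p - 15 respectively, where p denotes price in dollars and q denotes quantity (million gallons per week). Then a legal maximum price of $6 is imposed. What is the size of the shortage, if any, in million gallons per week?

0

Rearranging demand gives qd = 25 - 4p. In a free market, 25 - 4p = 6p - 15 gives the equilibrium p* = 4, q* = 9.
Since 6 is above p* = 4, the ceiling does not bind and the free-market outcome prevails.
Since the control does not bind, there is no shortage.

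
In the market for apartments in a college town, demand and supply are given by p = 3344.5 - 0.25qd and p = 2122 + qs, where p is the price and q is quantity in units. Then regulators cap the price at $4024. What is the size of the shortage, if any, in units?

Rearranging demand gives qd = 13378 - 4p; rearranging supply gives qs = p - 2122. Equilibrium: 13378 - 4p = p - 2122, so 15500 = 5p and p* = 3100, q* = 978.
Since 4024 is above p* = 3100, the ceiling does not bind and the free-market outcome prevails.
Since the control does not bind, there is no shortage.

0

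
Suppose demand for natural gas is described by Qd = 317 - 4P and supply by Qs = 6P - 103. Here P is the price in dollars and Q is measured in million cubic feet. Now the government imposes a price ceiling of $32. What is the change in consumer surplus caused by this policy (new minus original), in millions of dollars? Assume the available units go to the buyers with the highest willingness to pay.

In a free market, 317 - 4P = 6P - 103 gives the equilibrium P* = 42, Q* = 149.
Because the ceiling (32) lies below the market-clearing price, it is binding.
At P = 32: Qd = 317 - 4·32 = 189 and Qs = 6·32 - 103 = 89.
Consumer surplus without the control is ½ · (79.25 - 42) · 149 = 2775.125.
With the ceiling, 89 units are sold at 32 (assume they go to the highest-value buyers). The demand price at Q = 89 is 57, so CS = ½ · [(79.25 - 32) + (57 - 32)] · 89 = 3215.125.
Change in consumer surplus = 3215.125 - 2775.125 = 440.

440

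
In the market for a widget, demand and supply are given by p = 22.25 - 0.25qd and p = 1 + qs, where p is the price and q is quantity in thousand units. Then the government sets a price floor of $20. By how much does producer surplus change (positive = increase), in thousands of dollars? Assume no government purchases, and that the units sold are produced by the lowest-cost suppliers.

Rearranging demand gives qd = 89 - 4p; rearranging supply gives qs = p - 1. Setting quantity demanded equal to quantity supplied, 89 - 4p = p - 1, gives p* = 18 and q* = 17.
Since 20 > 18, the floor is binding.
At p = 20: qd = 89 - 4·20 = 9 and qs = 20 - 1 = 19.
Producer surplus without the control is ½ · (18 - 1) · 17 = 144.5.
With the floor, 9 units are sold at 20. The supply price at q = 9 is 10, so PS = ½ · [(20 - 1) + (20 - 10)] · 9 = 130.5.
Change in producer surplus = 130.5 - 144.5 = -14.

-14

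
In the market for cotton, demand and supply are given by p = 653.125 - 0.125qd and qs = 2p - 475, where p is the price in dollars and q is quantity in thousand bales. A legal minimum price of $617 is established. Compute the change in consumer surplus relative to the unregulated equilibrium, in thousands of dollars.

Rearranging demand gives qd = 5225 - 8p. In a free market, 5225 - 8p = 2p - 475 gives the equilibrium p* = 570, q* = 665.
The floor of 617 is above the equilibrium price 570, so it binds.
At p = 617: qd = 5225 - 8·617 = 289 and qs = 2·617 - 475 = 759.
Consumer surplus without the control is ½ · (653.125 - 570) · 665 = 27639.0625.
With the floor, consumers buy 289 units at 617, so CS = ½ · (653.125 - 617) · 289 = 5220.0625.
Change in consumer surplus = 5220.0625 - 27639.0625 = -22419.

-22419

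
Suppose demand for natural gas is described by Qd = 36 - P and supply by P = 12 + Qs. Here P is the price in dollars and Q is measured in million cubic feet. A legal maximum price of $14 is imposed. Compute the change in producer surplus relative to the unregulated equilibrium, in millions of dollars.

Rearranging supply gives Qs = P - 12. Without the control the market clears where 36 - P = P - 12, i.e. P* = 24 and Q* = 12.
Because the ceiling (14) lies below the market-clearing price, it is binding.
At P = 14: Qd = 36 - 14 = 22 and Qs = 14 - 12 = 2.
Producer surplus without the control is ½ · (24 - 12) · 12 = 72.
With the ceiling, producers sell 2 units at 14, so PS = ½ · (14 - 12) · 2 = 2.
Change in producer surplus = 2 - 72 = -70.

-70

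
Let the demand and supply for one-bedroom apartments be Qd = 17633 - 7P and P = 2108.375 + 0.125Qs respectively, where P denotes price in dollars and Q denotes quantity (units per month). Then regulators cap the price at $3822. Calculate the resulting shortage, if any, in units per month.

Rearranging supply gives Qs = 8P - 16867. Setting quantity demanded equal to quantity supplied, 17633 - 7P = 8P - 16867, gives P* = 2300 and Q* = 1533.
Since 3822 is above P* = 2300, the ceiling does not bind and the free-market outcome prevails.
Since the control does not bind, there is no shortage.

0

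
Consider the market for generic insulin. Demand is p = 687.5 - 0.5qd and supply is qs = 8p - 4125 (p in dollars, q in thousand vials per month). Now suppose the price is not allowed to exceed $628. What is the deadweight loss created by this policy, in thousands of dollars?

0

Rearranging demand gives qd = 1375 - 2p. Equilibrium: 1375 - 2p = 8p - 4125, so 5500 = 10p and p* = 550, q* = 275.
The ceiling of 628 is above the equilibrium price 550, so it is not binding; the market clears at p* = 550, q* = 275.
Since the control does not bind, no trades are prevented and deadweight loss is zero.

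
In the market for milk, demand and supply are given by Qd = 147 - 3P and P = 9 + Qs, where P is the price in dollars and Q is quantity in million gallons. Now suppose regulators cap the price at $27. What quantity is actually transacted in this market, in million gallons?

18

Rearranging supply gives Qs = P - 9. Equilibrium: 147 - 3P = P - 9, so 156 = 4P and P* = 39, Q* = 30.
Because the ceiling (27) lies below the market-clearing price, it is binding.
At P = 27: Qd = 147 - 3·27 = 66 and Qs = 27 - 9 = 18.
The quantity actually transacted is the short side, supply: 18.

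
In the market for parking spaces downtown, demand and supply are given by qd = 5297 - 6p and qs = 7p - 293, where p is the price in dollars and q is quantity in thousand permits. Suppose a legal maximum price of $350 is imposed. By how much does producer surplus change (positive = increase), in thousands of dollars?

In a free market, 5297 - 6p = 7p - 293 gives the equilibrium p* = 430, q* = 2717.
The ceiling of 350 is below the equilibrium price 430, so it binds.
At p = 350: qd = 5297 - 6·350 = 3197 and qs = 7·350 - 293 = 2157.
Producer surplus without the control is ½ · (430 - 293/7) · 2717 = 7382089/14.
With the ceiling, producers sell 2157 units at 350, so PS = ½ · (350 - 293/7) · 2157 = 4652649/14.
Change in producer surplus = 4652649/14 - 7382089/14 = -194960.

-194960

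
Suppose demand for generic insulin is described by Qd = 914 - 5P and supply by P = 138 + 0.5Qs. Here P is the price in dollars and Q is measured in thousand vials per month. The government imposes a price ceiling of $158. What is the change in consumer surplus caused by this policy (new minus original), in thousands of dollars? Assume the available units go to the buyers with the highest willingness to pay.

422.4

Rearranging supply gives Qs = 2P - 276. In a free market, 914 - 5P = 2P - 276 gives the equilibrium P* = 170, Q* = 64.
Because the ceiling (158) lies below the market-clearing price, it is binding.
At P = 158: Qd = 914 - 5·158 = 124 and Qs = 2·158 - 276 = 40.
Consumer surplus without the control is ½ · (182.8 - 170) · 64 = 409.6.
With the ceiling, 40 units are sold at 158 (assume they go to the highest-value buyers). The demand price at Q = 40 is 174.8, so CS = ½ · [(182.8 - 158) + (174.8 - 158)] · 40 = 832.
Change in consumer surplus = 832 - 409.6 = 422.4.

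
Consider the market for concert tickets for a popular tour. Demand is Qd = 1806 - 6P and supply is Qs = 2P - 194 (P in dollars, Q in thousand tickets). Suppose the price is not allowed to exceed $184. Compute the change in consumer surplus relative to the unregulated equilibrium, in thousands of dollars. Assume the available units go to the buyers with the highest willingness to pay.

10032

Equilibrium: 1806 - 6P = 2P - 194, so 2000 = 8P and P* = 250, Q* = 306.
Since 184 < 250, the ceiling is binding.
At P = 184: Qd = 1806 - 6·184 = 702 and Qs = 2·184 - 194 = 174.
Consumer surplus without the control is ½ · (301 - 250) · 306 = 7803.
With the ceiling, 174 units are sold at 184 (assume they go to the highest-value buyers). The demand price at Q = 174 is 272, so CS = ½ · [(301 - 184) + (272 - 184)] · 174 = 17835.
Change in consumer surplus = 17835 - 7803 = 10032.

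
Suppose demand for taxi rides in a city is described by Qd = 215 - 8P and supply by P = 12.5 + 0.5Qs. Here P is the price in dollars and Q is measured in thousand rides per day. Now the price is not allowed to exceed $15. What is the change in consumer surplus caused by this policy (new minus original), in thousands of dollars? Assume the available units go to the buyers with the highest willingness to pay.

24.75

Rearranging supply gives Qs = 2P - 25. Without the control the market clears where 215 - 8P = 2P - 25, i.e. P* = 24 and Q* = 23.
The ceiling of 15 is below the equilibrium price 24, so it binds.
At P = 15: Qd = 215 - 8·15 = 95 and Qs = 2·15 - 25 = 5.
Consumer surplus without the control is ½ · (26.875 - 24) · 23 = 33.0625.
With the ceiling, 5 units are sold at 15 (assume they go to the highest-value buyers). The demand price at Q = 5 is 26.25, so CS = ½ · [(26.875 - 15) + (26.25 - 15)] · 5 = 57.8125.
Change in consumer surplus = 57.8125 - 33.0625 = 24.75.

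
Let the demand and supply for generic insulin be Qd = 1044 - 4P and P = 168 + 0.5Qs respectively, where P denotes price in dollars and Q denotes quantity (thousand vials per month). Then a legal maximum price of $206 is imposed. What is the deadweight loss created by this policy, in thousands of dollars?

Rearranging supply gives Qs = 2P - 336. Equilibrium: 1044 - 4P = 2P - 336, so 1380 = 6P and P* = 230, Q* = 124.
Since 206 < 230, the ceiling is binding.
At P = 206: Qd = 1044 - 4·206 = 220 and Qs = 2·206 - 336 = 76.
Quantity traded falls to 76. At Q = 76 the demand price is (1044 - 76)/4 = 242 and the supply price is (336 + 76)/2 = 206.
Deadweight loss = ½ · (242 - 206) · (124 - 76) = ½ · 36 · 48 = 864.

864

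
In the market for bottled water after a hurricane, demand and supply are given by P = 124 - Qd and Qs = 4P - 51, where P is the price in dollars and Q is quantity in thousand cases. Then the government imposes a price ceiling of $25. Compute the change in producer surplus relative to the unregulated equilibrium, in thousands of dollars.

Rearranging demand gives Qd = 124 - P. Without the control the market clears where 124 - P = 4P - 51, i.e. P* = 35 and Q* = 89.
The ceiling of 25 is below the equilibrium price 35, so it binds.
At P = 25: Qd = 124 - 25 = 99 and Qs = 4·25 - 51 = 49.
Producer surplus without the control is ½ · (35 - 12.75) · 89 = 990.125.
With the ceiling, producers sell 49 units at 25, so PS = ½ · (25 - 12.75) · 49 = 300.125.
Change in producer surplus = 300.125 - 990.125 = -690.

-690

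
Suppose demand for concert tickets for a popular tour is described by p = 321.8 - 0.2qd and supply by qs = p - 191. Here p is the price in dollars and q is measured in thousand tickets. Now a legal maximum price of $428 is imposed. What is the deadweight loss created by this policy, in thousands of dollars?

0

Rearranging demand gives qd = 1609 - 5p. Without the control the market clears where 1609 - 5p = p - 191, i.e. p* = 300 and q* = 109.
The ceiling of 428 is above the equilibrium price 300, so it is not binding; the market clears at p* = 300, q* = 109.
Since the control does not bind, no trades are prevented and deadweight loss is zero.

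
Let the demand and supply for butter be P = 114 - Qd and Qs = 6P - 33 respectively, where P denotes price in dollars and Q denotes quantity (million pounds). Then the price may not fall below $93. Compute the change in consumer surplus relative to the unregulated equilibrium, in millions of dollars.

-4104

Rearranging demand gives Qd = 114 - P. Without the control the market clears where 114 - P = 6P - 33, i.e. P* = 21 and Q* = 93.
Because the floor (93) lies above the market-clearing price, it is binding.
At P = 93: Qd = 114 - 93 = 21 and Qs = 6·93 - 33 = 525.
Consumer surplus without the control is ½ · (114 - 21) · 93 = 4324.5.
With the floor, consumers buy 21 units at 93, so CS = ½ · (114 - 93) · 21 = 220.5.
Change in consumer surplus = 220.5 - 4324.5 = -4104.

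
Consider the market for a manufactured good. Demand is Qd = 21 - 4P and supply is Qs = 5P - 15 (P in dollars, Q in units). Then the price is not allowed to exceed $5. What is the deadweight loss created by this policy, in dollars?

0

Equilibrium: 21 - 4P = 5P - 15, so 36 = 9P and P* = 4, Q* = 5.
The ceiling of 5 is above the equilibrium price 4, so it is not binding; the market clears at P* = 4, Q* = 5.
Since the control does not bind, no trades are prevented and deadweight loss is zero.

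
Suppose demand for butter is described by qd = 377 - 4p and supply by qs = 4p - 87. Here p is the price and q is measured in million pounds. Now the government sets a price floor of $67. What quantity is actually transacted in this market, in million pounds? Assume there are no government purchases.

Equilibrium: 377 - 4p = 4p - 87, so 464 = 8p and p* = 58, q* = 145.
The floor of 67 is above the equilibrium price 58, so it binds.
At p = 67: qd = 377 - 4·67 = 109 and qs = 4·67 - 87 = 181.
The quantity actually transacted is the short side, demand: 109.

109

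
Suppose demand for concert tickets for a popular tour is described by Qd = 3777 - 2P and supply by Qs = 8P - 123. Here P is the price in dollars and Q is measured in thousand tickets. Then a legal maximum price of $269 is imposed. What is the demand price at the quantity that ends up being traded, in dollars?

Setting quantity demanded equal to quantity supplied, 3777 - 2P = 8P - 123, gives P* = 390 and Q* = 2997.
Because the ceiling (269) lies below the market-clearing price, it is binding.
At P = 269: Qd = 3777 - 2·269 = 3239 and Qs = 8·269 - 123 = 2029.
Only 2029 units reach the market. On the demand curve, the marginal buyer's willingness to pay at Q = 2029 is (3777 - 2029)/2 = 874.

874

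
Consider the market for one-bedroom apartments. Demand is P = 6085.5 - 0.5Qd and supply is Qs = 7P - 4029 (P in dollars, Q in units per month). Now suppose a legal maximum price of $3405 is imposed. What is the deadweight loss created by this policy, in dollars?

0

Rearranging demand gives Qd = 12171 - 2P. Without the control the market clears where 12171 - 2P = 7P - 4029, i.e. P* = 1800 and Q* = 8571.
Since 3405 is above P* = 1800, the ceiling does not bind and the free-market outcome prevails.
Since the control does not bind, no trades are prevented and deadweight loss is zero.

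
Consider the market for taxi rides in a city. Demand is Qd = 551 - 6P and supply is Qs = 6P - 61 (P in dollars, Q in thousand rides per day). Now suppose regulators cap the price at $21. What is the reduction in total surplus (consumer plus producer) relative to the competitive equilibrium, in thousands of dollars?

Without the control the market clears where 551 - 6P = 6P - 61, i.e. P* = 51 and Q* = 245.
The ceiling of 21 is below the equilibrium price 51, so it binds.
At P = 21: Qd = 551 - 6·21 = 425 and Qs = 6·21 - 61 = 65.
Quantity traded falls to 65. At Q = 65 the demand price is (551 - 65)/6 = 81 and the supply price is (61 + 65)/6 = 21.
Deadweight loss = ½ · (81 - 21) · (245 - 65) = ½ · 60 · 180 = 5400.

5400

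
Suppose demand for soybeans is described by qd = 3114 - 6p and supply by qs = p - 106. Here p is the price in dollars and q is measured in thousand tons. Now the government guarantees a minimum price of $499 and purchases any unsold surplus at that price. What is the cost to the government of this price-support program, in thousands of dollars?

136227

Without the control the market clears where 3114 - 6p = p - 106, i.e. p* = 460 and q* = 354.
The floor of 499 is above the equilibrium price 460, so it binds.
At p = 499: qd = 3114 - 6·499 = 120 and qs = 499 - 106 = 393.
Surplus = qs - qd = 273.
Government expenditure = surplus × support price = 273 × 499 = 136227.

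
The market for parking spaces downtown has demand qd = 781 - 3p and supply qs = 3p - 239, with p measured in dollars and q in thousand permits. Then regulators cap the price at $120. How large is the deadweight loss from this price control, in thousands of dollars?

7500

In a free market, 781 - 3p = 3p - 239 gives the equilibrium p* = 170, q* = 271.
The ceiling of 120 is below the equilibrium price 170, so it binds.
At p = 120: qd = 781 - 3·120 = 421 and qs = 3·120 - 239 = 121.
Quantity traded falls to 121. At q = 121 the demand price is (781 - 121)/3 = 220 and the supply price is (239 + 121)/3 = 120.
Deadweight loss = ½ · (220 - 120) · (271 - 121) = ½ · 100 · 150 = 7500.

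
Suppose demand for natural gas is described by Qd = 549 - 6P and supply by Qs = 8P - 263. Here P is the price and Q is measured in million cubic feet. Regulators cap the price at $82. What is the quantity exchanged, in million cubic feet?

In a free market, 549 - 6P = 8P - 263 gives the equilibrium P* = 58, Q* = 201.
Since 82 is above P* = 58, the ceiling does not bind and the free-market outcome prevails.

201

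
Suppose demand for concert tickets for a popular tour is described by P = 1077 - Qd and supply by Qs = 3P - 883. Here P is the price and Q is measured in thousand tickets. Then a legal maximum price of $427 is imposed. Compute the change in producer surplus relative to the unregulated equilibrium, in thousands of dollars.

-31027.5

Rearranging demand gives Qd = 1077 - P. Setting quantity demanded equal to quantity supplied, 1077 - P = 3P - 883, gives P* = 490 and Q* = 587.
Since 427 < 490, the ceiling is binding.
At P = 427: Qd = 1077 - 427 = 650 and Qs = 3·427 - 883 = 398.
Producer surplus without the control is ½ · (490 - 883/3) · 587 = 344569/6.
With the ceiling, producers sell 398 units at 427, so PS = ½ · (427 - 883/3) · 398 = 79202/3.
Change in producer surplus = 79202/3 - 344569/6 = -31027.5.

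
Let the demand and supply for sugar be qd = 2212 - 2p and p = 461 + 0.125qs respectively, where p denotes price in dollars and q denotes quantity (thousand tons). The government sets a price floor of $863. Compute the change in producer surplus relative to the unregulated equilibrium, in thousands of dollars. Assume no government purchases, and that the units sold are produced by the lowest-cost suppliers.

Rearranging supply gives qs = 8p - 3688. In a free market, 2212 - 2p = 8p - 3688 gives the equilibrium p* = 590, q* = 1032.
The floor of 863 is above the equilibrium price 590, so it binds.
At p = 863: qd = 2212 - 2·863 = 486 and qs = 8·863 - 3688 = 3216.
Producer surplus without the control is ½ · (590 - 461) · 1032 = 66564.
With the floor, 486 units are sold at 863. The supply price at q = 486 is 521.75, so PS = ½ · [(863 - 461) + (863 - 521.75)] · 486 = 180609.75.
Change in producer surplus = 180609.75 - 66564 = 114045.75.

114045.75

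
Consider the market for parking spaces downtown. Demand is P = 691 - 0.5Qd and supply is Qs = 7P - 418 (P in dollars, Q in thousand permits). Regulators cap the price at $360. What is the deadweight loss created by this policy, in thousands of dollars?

0

Rearranging demand gives Qd = 1382 - 2P. Without the control the market clears where 1382 - 2P = 7P - 418, i.e. P* = 200 and Q* = 982.
Since 360 is above P* = 200, the ceiling does not bind and the free-market outcome prevails.
Since the control does not bind, no trades are prevented and deadweight loss is zero.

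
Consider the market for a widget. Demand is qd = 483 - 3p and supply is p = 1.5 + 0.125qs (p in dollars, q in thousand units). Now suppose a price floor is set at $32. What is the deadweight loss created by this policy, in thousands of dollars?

Rearranging supply gives qs = 8p - 12. Without the control the market clears where 483 - 3p = 8p - 12, i.e. p* = 45 and q* = 348.
The floor of 32 is below the equilibrium price 45, so it is not binding; the market clears at p* = 45, q* = 348.
Since the control does not bind, no trades are prevented and deadweight loss is zero.

0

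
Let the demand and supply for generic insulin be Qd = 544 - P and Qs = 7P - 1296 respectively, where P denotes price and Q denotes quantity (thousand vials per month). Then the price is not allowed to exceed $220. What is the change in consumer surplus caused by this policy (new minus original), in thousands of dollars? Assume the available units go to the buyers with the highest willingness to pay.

In a free market, 544 - P = 7P - 1296 gives the equilibrium P* = 230, Q* = 314.
Because the ceiling (220) lies below the market-clearing price, it is binding.
At P = 220: Qd = 544 - 220 = 324 and Qs = 7·220 - 1296 = 244.
Consumer surplus without the control is ½ · (544 - 230) · 314 = 49298.
With the ceiling, 244 units are sold at 220 (assume they go to the highest-value buyers). The demand price at Q = 244 is 300, so CS = ½ · [(544 - 220) + (300 - 220)] · 244 = 49288.
Change in consumer surplus = 49288 - 49298 = -10.

-10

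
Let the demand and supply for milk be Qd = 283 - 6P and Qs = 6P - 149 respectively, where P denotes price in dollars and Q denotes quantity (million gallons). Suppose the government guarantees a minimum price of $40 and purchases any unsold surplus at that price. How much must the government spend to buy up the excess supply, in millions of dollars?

1920

In a free market, 283 - 6P = 6P - 149 gives the equilibrium P* = 36, Q* = 67.
Since 40 > 36, the floor is binding.
At P = 40: Qd = 283 - 6·40 = 43 and Qs = 6·40 - 149 = 91.
Surplus = Qs - Qd = 48.
Government expenditure = surplus × support price = 48 × 40 = 1920.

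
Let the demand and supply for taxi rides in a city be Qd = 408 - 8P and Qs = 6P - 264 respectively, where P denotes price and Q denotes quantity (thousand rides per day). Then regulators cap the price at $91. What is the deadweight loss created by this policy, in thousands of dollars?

0

In a free market, 408 - 8P = 6P - 264 gives the equilibrium P* = 48, Q* = 24.
Since 91 is above P* = 48, the ceiling does not bind and the free-market outcome prevails.
Since the control does not bind, no trades are prevented and deadweight loss is zero.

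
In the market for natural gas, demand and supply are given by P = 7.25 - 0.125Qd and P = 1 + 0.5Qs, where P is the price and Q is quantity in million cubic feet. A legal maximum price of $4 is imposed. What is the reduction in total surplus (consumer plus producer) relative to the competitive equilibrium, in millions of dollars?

5

Rearranging demand gives Qd = 58 - 8P; rearranging supply gives Qs = 2P - 2. In a free market, 58 - 8P = 2P - 2 gives the equilibrium P* = 6, Q* = 10.
The ceiling of 4 is below the equilibrium price 6, so it binds.
At P = 4: Qd = 58 - 8·4 = 26 and Qs = 2·4 - 2 = 6.
Quantity traded falls to 6. At Q = 6 the demand price is (58 - 6)/8 = 6.5 and the supply price is (2 + 6)/2 = 4.
Deadweight loss = ½ · (6.5 - 4) · (10 - 6) = ½ · 2.5 · 4 = 5.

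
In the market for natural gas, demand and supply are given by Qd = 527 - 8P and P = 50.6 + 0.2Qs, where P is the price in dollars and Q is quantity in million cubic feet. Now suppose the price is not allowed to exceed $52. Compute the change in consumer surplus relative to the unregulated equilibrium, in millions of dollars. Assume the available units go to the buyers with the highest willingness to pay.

-44

Rearranging supply gives Qs = 5P - 253. In a free market, 527 - 8P = 5P - 253 gives the equilibrium P* = 60, Q* = 47.
Since 52 < 60, the ceiling is binding.
At P = 52: Qd = 527 - 8·52 = 111 and Qs = 5·52 - 253 = 7.
Consumer surplus without the control is ½ · (65.875 - 60) · 47 = 138.0625.
With the ceiling, 7 units are sold at 52 (assume they go to the highest-value buyers). The demand price at Q = 7 is 65, so CS = ½ · [(65.875 - 52) + (65 - 52)] · 7 = 94.0625.
Change in consumer surplus = 94.0625 - 138.0625 = -44.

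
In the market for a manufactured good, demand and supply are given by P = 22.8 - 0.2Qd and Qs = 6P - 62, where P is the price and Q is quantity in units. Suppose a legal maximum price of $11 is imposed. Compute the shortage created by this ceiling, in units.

55

Rearranging demand gives Qd = 114 - 5P. Without the control the market clears where 114 - 5P = 6P - 62, i.e. P* = 16 and Q* = 34.
The ceiling of 11 is below the equilibrium price 16, so it binds.
At P = 11: Qd = 114 - 5·11 = 59 and Qs = 6·11 - 62 = 4.
Shortage = Qd - Qs = 59 - 4 = 55.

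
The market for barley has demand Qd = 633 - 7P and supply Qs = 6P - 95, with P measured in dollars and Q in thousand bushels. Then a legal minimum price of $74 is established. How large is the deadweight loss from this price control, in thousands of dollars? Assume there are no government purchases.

Setting quantity demanded equal to quantity supplied, 633 - 7P = 6P - 95, gives P* = 56 and Q* = 241.
Since 74 > 56, the floor is binding.
At P = 74: Qd = 633 - 7·74 = 115 and Qs = 6·74 - 95 = 349.
Quantity traded falls to 115. At Q = 115 the demand price is (633 - 115)/7 = 74 and the supply price is (95 + 115)/6 = 35.
Deadweight loss = ½ · (74 - 35) · (241 - 115) = ½ · 39 · 126 = 2457.

2457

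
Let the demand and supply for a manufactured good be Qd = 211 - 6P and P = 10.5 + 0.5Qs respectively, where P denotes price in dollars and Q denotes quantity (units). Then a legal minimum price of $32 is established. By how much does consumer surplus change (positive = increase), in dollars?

Rearranging supply gives Qs = 2P - 21. Setting quantity demanded equal to quantity supplied, 211 - 6P = 2P - 21, gives P* = 29 and Q* = 37.
Since 32 > 29, the floor is binding.
At P = 32: Qd = 211 - 6·32 = 19 and Qs = 2·32 - 21 = 43.
Consumer surplus without the control is ½ · (211/6 - 29) · 37 = 1369/12.
With the floor, consumers buy 19 units at 32, so CS = ½ · (211/6 - 32) · 19 = 361/12.
Change in consumer surplus = 361/12 - 1369/12 = -84.

-84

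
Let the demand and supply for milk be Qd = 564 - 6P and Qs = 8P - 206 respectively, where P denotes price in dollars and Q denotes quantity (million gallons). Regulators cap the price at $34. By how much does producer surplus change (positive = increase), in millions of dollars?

Setting quantity demanded equal to quantity supplied, 564 - 6P = 8P - 206, gives P* = 55 and Q* = 234.
Since 34 < 55, the ceiling is binding.
At P = 34: Qd = 564 - 6·34 = 360 and Qs = 8·34 - 206 = 66.
Producer surplus without the control is ½ · (55 - 25.75) · 234 = 3422.25.
With the ceiling, producers sell 66 units at 34, so PS = ½ · (34 - 25.75) · 66 = 272.25.
Change in producer surplus = 272.25 - 3422.25 = -3150.

-3150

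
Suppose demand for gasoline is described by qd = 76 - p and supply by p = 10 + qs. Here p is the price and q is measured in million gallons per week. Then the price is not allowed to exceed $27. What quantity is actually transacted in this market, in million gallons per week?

17

Rearranging supply gives qs = p - 10. Setting quantity demanded equal to quantity supplied, 76 - p = p - 10, gives p* = 43 and q* = 33.
The ceiling of 27 is below the equilibrium price 43, so it binds.
At p = 27: qd = 76 - 27 = 49 and qs = 27 - 10 = 17.
The quantity actually transacted is the short side, supply: 17.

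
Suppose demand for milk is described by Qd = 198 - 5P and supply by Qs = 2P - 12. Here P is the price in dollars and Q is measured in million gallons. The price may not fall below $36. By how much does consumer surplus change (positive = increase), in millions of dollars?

In a free market, 198 - 5P = 2P - 12 gives the equilibrium P* = 30, Q* = 48.
Because the floor (36) lies above the market-clearing price, it is binding.
At P = 36: Qd = 198 - 5·36 = 18 and Qs = 2·36 - 12 = 60.
Consumer surplus without the control is ½ · (39.6 - 30) · 48 = 230.4.
With the floor, consumers buy 18 units at 36, so CS = ½ · (39.6 - 36) · 18 = 32.4.
Change in consumer surplus = 32.4 - 230.4 = -198.

-198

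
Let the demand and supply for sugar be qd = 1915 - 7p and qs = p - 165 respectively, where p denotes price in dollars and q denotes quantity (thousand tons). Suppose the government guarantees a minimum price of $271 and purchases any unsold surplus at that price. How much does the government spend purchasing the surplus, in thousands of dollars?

Setting quantity demanded equal to quantity supplied, 1915 - 7p = p - 165, gives p* = 260 and q* = 95.
The floor of 271 is above the equilibrium price 260, so it binds.
At p = 271: qd = 1915 - 7·271 = 18 and qs = 271 - 165 = 106.
Surplus = qs - qd = 88.
Government expenditure = surplus × support price = 88 × 271 = 23848.

23848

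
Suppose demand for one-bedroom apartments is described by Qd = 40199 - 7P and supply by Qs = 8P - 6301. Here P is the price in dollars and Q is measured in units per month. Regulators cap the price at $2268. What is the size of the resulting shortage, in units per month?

12480

In a free market, 40199 - 7P = 8P - 6301 gives the equilibrium P* = 3100, Q* = 18499.
Because the ceiling (2268) lies below the market-clearing price, it is binding.
At P = 2268: Qd = 40199 - 7·2268 = 24323 and Qs = 8·2268 - 6301 = 11843.
Shortage = Qd - Qs = 24323 - 11843 = 12480.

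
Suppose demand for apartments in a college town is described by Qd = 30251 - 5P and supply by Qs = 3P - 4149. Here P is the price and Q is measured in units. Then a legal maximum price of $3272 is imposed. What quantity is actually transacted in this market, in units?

Without the control the market clears where 30251 - 5P = 3P - 4149, i.e. P* = 4300 and Q* = 8751.
Since 3272 < 4300, the ceiling is binding.
At P = 3272: Qd = 30251 - 5·3272 = 13891 and Qs = 3·3272 - 4149 = 5667.
The quantity actually transacted is the short side, supply: 5667.

5667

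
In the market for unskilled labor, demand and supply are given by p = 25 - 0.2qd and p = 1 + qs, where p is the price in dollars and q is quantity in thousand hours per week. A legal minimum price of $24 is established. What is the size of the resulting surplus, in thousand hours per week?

Rearranging demand gives qd = 125 - 5p; rearranging supply gives qs = p - 1. In a free market, 125 - 5p = p - 1 gives the equilibrium p* = 21, q* = 20.
Because the floor (24) lies above the market-clearing price, it is binding.
At p = 24: qd = 125 - 5·24 = 5 and qs = 24 - 1 = 23.
Surplus = qs - qd = 23 - 5 = 18.

18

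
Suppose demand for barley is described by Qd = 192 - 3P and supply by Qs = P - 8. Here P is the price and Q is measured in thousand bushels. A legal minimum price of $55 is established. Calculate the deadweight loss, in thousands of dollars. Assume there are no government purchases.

Equilibrium: 192 - 3P = P - 8, so 200 = 4P and P* = 50, Q* = 42.
The floor of 55 is above the equilibrium price 50, so it binds.
At P = 55: Qd = 192 - 3·55 = 27 and Qs = 55 - 8 = 47.
Quantity traded falls to 27. At Q = 27 the demand price is (192 - 27)/3 = 55 and the supply price is 8 + 27 = 35.
Deadweight loss = ½ · (55 - 35) · (42 - 27) = ½ · 20 · 15 = 150.

150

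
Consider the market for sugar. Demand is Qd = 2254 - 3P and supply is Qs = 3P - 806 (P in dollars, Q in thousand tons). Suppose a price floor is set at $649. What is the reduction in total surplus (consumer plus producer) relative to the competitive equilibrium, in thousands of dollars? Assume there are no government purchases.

Equilibrium: 2254 - 3P = 3P - 806, so 3060 = 6P and P* = 510, Q* = 724.
Since 649 > 510, the floor is binding.
At P = 649: Qd = 2254 - 3·649 = 307 and Qs = 3·649 - 806 = 1141.
Quantity traded falls to 307. At Q = 307 the demand price is (2254 - 307)/3 = 649 and the supply price is (806 + 307)/3 = 371.
Deadweight loss = ½ · (649 - 371) · (724 - 307) = ½ · 278 · 417 = 57963.

57963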